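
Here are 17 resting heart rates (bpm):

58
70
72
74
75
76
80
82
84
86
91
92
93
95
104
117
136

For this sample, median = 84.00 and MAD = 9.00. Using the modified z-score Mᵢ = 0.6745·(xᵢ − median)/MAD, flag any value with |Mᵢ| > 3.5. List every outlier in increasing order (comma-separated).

136

|Mᵢ| > 3.5 ⇔ |xᵢ − 84.00| > 3.5·9.00/0.6745 = 46.70.
So outliers lie outside [37.30, 130.70].
136: M = 3.90 → outlier.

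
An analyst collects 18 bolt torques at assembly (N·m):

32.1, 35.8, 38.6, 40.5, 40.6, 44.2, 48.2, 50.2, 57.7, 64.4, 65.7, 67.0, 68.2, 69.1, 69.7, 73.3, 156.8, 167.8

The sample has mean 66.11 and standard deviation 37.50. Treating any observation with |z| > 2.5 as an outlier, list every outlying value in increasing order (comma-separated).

Cutoffs at x̄ ± 2.5s: 66.11 ± 2.5·37.50 = [-27.64, 159.86].
167.8: z = 2.71, |z| > 2.5 → outlier.
Every other value lies within [-27.64, 159.86].

167.8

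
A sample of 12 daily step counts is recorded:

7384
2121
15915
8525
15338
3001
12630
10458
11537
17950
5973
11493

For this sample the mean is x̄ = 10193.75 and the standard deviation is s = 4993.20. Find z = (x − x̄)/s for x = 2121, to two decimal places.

-1.62

z = (2121 − 10193.75) / 4993.20 = -1.62.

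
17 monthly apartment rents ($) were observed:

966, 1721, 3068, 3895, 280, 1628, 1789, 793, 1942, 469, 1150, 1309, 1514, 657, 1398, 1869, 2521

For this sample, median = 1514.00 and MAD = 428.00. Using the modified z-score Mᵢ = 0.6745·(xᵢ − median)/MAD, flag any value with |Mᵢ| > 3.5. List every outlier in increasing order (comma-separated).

3895

|Mᵢ| > 3.5 ⇔ |xᵢ − 1514.00| > 3.5·428.00/0.6745 = 2220.90.
So outliers lie outside [-706.90, 3734.90].
3895: M = 3.75 → outlier.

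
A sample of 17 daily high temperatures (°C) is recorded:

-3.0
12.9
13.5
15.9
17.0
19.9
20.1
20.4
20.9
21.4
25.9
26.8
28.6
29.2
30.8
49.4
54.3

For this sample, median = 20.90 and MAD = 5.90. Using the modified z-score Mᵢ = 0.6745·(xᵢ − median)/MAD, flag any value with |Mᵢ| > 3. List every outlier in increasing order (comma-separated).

|Mᵢ| > 3 ⇔ |xᵢ − 20.90| > 3·5.90/0.6745 = 26.24.
So outliers lie outside [-5.34, 47.14].
49.4: M = 3.26 → outlier.
54.3: M = 3.82 → outlier.

49.4, 54.3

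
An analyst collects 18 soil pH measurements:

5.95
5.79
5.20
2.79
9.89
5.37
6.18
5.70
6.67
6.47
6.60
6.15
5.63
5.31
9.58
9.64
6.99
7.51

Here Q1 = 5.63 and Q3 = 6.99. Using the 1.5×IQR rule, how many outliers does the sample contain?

IQR = 1.36; fences at 5.63 − 2.04 = 3.59 and 6.99 + 2.04 = 9.03.
Outside the cutoffs: 2.79, 9.58, 9.64, 9.89.

4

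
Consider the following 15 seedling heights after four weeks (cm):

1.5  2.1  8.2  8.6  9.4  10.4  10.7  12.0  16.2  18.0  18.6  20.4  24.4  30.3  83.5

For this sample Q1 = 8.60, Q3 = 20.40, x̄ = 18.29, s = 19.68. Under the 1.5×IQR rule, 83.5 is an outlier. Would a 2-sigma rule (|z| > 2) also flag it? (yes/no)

yes

z = (83.5 − 18.29) / 19.68 = 3.31.
|z| = 3.31 > 2.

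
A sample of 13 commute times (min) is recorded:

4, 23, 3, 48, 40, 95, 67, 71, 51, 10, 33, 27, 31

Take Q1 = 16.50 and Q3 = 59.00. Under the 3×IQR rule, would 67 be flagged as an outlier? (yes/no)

IQR = Q3 − Q1 = 59.00 − 16.50 = 42.50.
Lower fence = Q1 − 3·IQR = 16.50 − 127.50 = -111.00.
Upper fence = Q3 + 3·IQR = 59.00 + 127.50 = 186.50.
67 lies within [-111.00, 186.50].

no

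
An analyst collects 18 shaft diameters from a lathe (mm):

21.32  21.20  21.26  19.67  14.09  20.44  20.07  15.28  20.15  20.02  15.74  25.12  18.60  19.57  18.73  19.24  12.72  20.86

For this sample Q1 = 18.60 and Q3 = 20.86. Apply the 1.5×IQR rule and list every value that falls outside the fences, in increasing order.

IQR = Q3 − Q1 = 20.86 − 18.60 = 2.26.
Lower fence = Q1 − 1.5·IQR = 18.60 − 3.39 = 15.21.
Upper fence = Q3 + 1.5·IQR = 20.86 + 3.39 = 24.25.
12.72 < 15.21 → outlier.
14.09 < 15.21 → outlier.
25.12 > 24.25 → outlier.
All remaining values lie within [15.21, 24.25].

12.72, 14.09, 25.12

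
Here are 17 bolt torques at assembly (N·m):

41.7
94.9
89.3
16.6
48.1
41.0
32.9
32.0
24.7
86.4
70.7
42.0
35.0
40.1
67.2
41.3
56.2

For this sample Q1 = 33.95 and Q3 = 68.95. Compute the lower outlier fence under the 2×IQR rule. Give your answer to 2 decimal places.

-36.05

IQR = Q3 − Q1 = 68.95 − 33.95 = 35.00.
Lower fence = Q1 − 2·IQR = 33.95 − 70.00 = -36.05.
Upper fence = Q3 + 2·IQR = 68.95 + 70.00 = 138.95.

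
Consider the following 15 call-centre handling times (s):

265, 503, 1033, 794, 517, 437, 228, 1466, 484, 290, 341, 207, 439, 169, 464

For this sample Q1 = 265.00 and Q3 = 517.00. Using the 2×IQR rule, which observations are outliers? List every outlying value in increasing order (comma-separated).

1033, 1466

IQR = Q3 − Q1 = 517.00 − 265.00 = 252.00.
Lower fence = Q1 − 2·IQR = 265.00 − 504.00 = -239.00.
Upper fence = Q3 + 2·IQR = 517.00 + 504.00 = 1021.00.
1033 > 1021.00 → outlier.
1466 > 1021.00 → outlier.
All remaining values lie within [-239.00, 1021.00].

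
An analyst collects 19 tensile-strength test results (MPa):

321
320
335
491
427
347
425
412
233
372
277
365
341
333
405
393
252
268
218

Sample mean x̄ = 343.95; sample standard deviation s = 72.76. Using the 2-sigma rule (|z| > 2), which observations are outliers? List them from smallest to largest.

Cutoffs at x̄ ± 2s: 343.95 ± 2·72.76 = [198.43, 489.47].
491: z = 2.02, |z| > 2 → outlier.
Every other value lies within [198.43, 489.47].

491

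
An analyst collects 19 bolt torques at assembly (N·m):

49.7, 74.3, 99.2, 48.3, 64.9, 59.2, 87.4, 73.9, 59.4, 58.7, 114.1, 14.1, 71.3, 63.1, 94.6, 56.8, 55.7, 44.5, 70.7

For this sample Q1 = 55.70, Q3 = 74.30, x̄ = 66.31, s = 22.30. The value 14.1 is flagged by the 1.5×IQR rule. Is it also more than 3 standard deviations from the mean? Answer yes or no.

no

z = (14.1 − 66.31) / 22.30 = -2.34.
|z| = 2.34 ≤ 3.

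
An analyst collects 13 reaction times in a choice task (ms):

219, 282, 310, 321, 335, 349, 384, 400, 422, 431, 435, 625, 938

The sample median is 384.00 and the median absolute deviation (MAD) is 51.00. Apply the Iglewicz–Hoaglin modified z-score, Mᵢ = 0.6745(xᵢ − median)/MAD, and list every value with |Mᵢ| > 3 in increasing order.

625, 938

|Mᵢ| > 3 ⇔ |xᵢ − 384.00| > 3·51.00/0.6745 = 226.83.
So outliers lie outside [157.17, 610.83].
625: M = 3.19 → outlier.
938: M = 7.33 → outlier.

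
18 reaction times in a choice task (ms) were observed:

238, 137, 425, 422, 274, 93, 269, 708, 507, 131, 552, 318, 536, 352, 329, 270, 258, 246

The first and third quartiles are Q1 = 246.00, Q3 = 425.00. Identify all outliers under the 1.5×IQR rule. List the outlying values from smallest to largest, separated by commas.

708

IQR = Q3 − Q1 = 425.00 − 246.00 = 179.00.
Lower fence = Q1 − 1.5·IQR = 246.00 − 268.50 = -22.50.
Upper fence = Q3 + 1.5·IQR = 425.00 + 268.50 = 693.50.
708 > 693.50 → outlier.
All remaining values lie within [-22.50, 693.50].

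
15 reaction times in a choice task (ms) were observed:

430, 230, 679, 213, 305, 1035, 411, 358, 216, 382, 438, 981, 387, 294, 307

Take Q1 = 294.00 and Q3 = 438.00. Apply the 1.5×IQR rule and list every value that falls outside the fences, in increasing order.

IQR = Q3 − Q1 = 438.00 − 294.00 = 144.00.
Lower fence = Q1 − 1.5·IQR = 294.00 − 216.00 = 78.00.
Upper fence = Q3 + 1.5·IQR = 438.00 + 216.00 = 654.00.
679 > 654.00 → outlier.
981 > 654.00 → outlier.
1035 > 654.00 → outlier.
All remaining values lie within [78.00, 654.00].

679, 981, 1035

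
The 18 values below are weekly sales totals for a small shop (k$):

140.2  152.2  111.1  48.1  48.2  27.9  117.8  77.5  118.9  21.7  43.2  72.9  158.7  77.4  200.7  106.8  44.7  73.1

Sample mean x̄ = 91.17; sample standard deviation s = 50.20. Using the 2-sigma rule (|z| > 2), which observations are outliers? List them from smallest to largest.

Cutoffs at x̄ ± 2s: 91.17 ± 2·50.20 = [-9.23, 191.57].
200.7: z = 2.18, |z| > 2 → outlier.
Every other value lies within [-9.23, 191.57].

200.7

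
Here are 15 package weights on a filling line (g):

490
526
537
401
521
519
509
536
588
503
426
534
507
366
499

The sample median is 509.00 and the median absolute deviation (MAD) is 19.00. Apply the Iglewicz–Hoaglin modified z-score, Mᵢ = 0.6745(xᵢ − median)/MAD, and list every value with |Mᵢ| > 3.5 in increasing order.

366, 401

|Mᵢ| > 3.5 ⇔ |xᵢ − 509.00| > 3.5·19.00/0.6745 = 98.59.
So outliers lie outside [410.41, 607.59].
366: M = -5.08 → outlier.
401: M = -3.83 → outlier.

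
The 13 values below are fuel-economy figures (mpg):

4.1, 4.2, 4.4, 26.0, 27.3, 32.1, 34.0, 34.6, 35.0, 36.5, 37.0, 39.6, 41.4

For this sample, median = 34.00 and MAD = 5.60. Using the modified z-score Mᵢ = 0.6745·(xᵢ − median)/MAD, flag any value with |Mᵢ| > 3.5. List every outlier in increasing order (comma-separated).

4.1, 4.2, 4.4

|Mᵢ| > 3.5 ⇔ |xᵢ − 34.00| > 3.5·5.60/0.6745 = 29.06.
So outliers lie outside [4.94, 63.06].
4.1: M = -3.60 → outlier.
4.2: M = -3.59 → outlier.
4.4: M = -3.57 → outlier.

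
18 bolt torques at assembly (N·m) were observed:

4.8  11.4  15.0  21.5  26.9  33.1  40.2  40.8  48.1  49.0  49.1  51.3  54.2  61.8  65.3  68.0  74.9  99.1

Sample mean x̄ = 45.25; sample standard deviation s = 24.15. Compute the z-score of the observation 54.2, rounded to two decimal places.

z = (54.2 − 45.25) / 24.15 = 0.37.

0.37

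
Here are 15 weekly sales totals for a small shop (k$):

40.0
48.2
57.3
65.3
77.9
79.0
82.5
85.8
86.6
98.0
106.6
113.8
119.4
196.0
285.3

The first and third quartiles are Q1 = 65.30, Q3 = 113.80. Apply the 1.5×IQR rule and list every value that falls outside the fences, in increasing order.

196.0, 285.3

IQR = Q3 − Q1 = 113.80 − 65.30 = 48.50.
Lower fence = Q1 − 1.5·IQR = 65.30 − 72.75 = -7.45.
Upper fence = Q3 + 1.5·IQR = 113.80 + 72.75 = 186.55.
196.0 > 186.55 → outlier.
285.3 > 186.55 → outlier.
All remaining values lie within [-7.45, 186.55].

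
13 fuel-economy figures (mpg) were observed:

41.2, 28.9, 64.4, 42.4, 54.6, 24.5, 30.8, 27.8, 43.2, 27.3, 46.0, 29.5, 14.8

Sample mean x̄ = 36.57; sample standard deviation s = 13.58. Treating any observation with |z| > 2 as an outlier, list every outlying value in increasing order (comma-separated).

64.4

Cutoffs at x̄ ± 2s: 36.57 ± 2·13.58 = [9.41, 63.73].
64.4: z = 2.05, |z| > 2 → outlier.
Every other value lies within [9.41, 63.73].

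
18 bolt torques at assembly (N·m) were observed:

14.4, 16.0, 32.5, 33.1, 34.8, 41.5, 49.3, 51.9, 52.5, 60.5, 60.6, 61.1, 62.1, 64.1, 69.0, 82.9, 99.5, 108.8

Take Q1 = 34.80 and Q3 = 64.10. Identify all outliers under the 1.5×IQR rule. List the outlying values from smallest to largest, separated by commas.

IQR = Q3 − Q1 = 64.10 − 34.80 = 29.30.
Lower fence = Q1 − 1.5·IQR = 34.80 − 43.95 = -9.15.
Upper fence = Q3 + 1.5·IQR = 64.10 + 43.95 = 108.05.
108.8 > 108.05 → outlier.
All remaining values lie within [-9.15, 108.05].

108.8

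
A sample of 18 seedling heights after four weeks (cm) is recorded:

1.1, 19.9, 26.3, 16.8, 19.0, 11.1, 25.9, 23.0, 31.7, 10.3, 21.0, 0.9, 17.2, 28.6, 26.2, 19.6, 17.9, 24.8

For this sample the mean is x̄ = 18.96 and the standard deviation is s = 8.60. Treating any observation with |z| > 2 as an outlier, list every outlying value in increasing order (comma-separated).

Cutoffs at x̄ ± 2s: 18.96 ± 2·8.60 = [1.76, 36.16].
0.9: z = -2.10, |z| > 2 → outlier.
1.1: z = -2.08, |z| > 2 → outlier.
Every other value lies within [1.76, 36.16].

0.9, 1.1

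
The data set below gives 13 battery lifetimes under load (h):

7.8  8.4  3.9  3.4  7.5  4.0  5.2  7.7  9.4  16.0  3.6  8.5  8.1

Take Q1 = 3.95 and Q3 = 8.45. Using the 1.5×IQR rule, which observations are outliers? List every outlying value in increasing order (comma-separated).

IQR = Q3 − Q1 = 8.45 − 3.95 = 4.50.
Lower fence = Q1 − 1.5·IQR = 3.95 − 6.75 = -2.80.
Upper fence = Q3 + 1.5·IQR = 8.45 + 6.75 = 15.20.
16.0 > 15.20 → outlier.
All remaining values lie within [-2.80, 15.20].

16.0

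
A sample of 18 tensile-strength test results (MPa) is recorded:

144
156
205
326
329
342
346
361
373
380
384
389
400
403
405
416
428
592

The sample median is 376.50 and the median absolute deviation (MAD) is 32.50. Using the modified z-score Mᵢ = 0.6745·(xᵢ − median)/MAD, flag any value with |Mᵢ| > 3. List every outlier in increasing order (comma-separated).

144, 156, 205, 592

|Mᵢ| > 3 ⇔ |xᵢ − 376.50| > 3·32.50/0.6745 = 144.55.
So outliers lie outside [231.95, 521.05].
144: M = -4.83 → outlier.
156: M = -4.58 → outlier.
205: M = -3.56 → outlier.
592: M = 4.47 → outlier.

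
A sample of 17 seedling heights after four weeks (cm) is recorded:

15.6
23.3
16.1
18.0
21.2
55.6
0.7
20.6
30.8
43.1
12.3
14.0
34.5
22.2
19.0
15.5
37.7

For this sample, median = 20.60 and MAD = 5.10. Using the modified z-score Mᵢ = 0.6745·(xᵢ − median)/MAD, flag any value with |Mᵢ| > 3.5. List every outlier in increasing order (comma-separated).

|Mᵢ| > 3.5 ⇔ |xᵢ − 20.60| > 3.5·5.10/0.6745 = 26.46.
So outliers lie outside [-5.86, 47.06].
55.6: M = 4.63 → outlier.

55.6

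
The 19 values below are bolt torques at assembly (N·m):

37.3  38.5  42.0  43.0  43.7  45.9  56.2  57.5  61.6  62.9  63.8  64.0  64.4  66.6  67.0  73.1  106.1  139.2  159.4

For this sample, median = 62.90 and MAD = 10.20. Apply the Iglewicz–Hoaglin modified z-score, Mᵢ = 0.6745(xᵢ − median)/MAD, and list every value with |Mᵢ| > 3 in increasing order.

|Mᵢ| > 3 ⇔ |xᵢ − 62.90| > 3·10.20/0.6745 = 45.37.
So outliers lie outside [17.53, 108.27].
139.2: M = 5.05 → outlier.
159.4: M = 6.38 → outlier.

139.2, 159.4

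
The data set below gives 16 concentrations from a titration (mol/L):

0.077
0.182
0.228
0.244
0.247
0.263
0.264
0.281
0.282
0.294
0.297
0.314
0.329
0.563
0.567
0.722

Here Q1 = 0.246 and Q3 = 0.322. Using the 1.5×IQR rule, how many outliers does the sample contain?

IQR = 0.076; fences at 0.246 − 0.114 = 0.132 and 0.322 + 0.114 = 0.436.
Outside the cutoffs: 0.077, 0.563, 0.567, 0.722.

4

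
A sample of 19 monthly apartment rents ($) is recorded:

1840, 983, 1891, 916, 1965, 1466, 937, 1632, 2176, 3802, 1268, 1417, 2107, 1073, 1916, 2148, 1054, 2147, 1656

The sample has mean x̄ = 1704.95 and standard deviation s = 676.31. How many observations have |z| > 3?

1

Cutoffs: x̄ ± 3s = [-323.98, 3733.88].
Outside the cutoffs: 3802.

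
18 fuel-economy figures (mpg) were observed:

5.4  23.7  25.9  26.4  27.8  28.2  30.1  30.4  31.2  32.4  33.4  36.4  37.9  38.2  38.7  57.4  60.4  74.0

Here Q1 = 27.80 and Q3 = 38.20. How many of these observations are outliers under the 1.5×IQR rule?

IQR = 10.40; fences at 27.80 − 15.60 = 12.20 and 38.20 + 15.60 = 53.80.
Outside the cutoffs: 5.4, 57.4, 60.4, 74.0.

4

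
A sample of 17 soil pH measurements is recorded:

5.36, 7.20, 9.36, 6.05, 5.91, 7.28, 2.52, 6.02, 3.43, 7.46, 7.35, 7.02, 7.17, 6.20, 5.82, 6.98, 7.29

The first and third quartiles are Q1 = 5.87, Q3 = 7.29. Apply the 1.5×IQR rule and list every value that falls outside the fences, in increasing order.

2.52, 3.43

IQR = Q3 − Q1 = 7.29 − 5.87 = 1.42.
Lower fence = Q1 − 1.5·IQR = 5.87 − 2.13 = 3.74.
Upper fence = Q3 + 1.5·IQR = 7.29 + 2.13 = 9.42.
2.52 < 3.74 → outlier.
3.43 < 3.74 → outlier.
All remaining values lie within [3.74, 9.42].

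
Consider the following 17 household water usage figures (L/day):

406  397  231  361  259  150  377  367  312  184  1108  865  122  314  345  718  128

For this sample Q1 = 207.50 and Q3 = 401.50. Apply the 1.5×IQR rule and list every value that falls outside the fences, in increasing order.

IQR = Q3 − Q1 = 401.50 − 207.50 = 194.00.
Lower fence = Q1 − 1.5·IQR = 207.50 − 291.00 = -83.50.
Upper fence = Q3 + 1.5·IQR = 401.50 + 291.00 = 692.50.
718 > 692.50 → outlier.
865 > 692.50 → outlier.
1108 > 692.50 → outlier.
All remaining values lie within [-83.50, 692.50].

718, 865, 1108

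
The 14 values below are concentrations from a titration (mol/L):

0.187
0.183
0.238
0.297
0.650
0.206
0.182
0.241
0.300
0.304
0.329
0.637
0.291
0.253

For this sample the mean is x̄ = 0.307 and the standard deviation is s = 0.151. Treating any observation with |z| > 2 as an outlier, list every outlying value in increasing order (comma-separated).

Cutoffs at x̄ ± 2s: 0.307 ± 2·0.151 = [0.005, 0.609].
0.637: z = 2.19, |z| > 2 → outlier.
0.650: z = 2.27, |z| > 2 → outlier.
Every other value lies within [0.005, 0.609].

0.637, 0.650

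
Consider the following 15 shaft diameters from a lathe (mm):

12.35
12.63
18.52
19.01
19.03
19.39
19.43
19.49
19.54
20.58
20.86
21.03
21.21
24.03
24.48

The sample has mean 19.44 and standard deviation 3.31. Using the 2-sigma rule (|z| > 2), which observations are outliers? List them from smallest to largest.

12.35, 12.63

Cutoffs at x̄ ± 2s: 19.44 ± 2·3.31 = [12.82, 26.06].
12.35: z = -2.14, |z| > 2 → outlier.
12.63: z = -2.06, |z| > 2 → outlier.
Every other value lies within [12.82, 26.06].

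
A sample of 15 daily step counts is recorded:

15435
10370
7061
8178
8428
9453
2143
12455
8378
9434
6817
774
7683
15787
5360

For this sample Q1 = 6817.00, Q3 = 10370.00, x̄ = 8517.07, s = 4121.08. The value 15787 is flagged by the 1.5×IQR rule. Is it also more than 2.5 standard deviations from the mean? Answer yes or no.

no

z = (15787 − 8517.07) / 4121.08 = 1.76.
|z| = 1.76 ≤ 2.5.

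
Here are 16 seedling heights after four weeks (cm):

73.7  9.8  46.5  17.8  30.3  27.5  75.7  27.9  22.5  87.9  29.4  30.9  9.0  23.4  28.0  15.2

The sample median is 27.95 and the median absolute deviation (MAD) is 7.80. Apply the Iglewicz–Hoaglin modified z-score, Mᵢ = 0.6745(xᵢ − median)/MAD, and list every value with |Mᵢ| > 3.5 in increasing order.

|Mᵢ| > 3.5 ⇔ |xᵢ − 27.95| > 3.5·7.80/0.6745 = 40.47.
So outliers lie outside [-12.52, 68.42].
73.7: M = 3.96 → outlier.
75.7: M = 4.13 → outlier.
87.9: M = 5.18 → outlier.

73.7, 75.7, 87.9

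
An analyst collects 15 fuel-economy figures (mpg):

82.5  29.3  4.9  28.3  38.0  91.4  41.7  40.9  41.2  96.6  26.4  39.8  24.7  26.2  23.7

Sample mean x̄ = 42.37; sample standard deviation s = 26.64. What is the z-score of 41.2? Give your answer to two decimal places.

-0.04

z = (41.2 − 42.37) / 26.64 = -0.04.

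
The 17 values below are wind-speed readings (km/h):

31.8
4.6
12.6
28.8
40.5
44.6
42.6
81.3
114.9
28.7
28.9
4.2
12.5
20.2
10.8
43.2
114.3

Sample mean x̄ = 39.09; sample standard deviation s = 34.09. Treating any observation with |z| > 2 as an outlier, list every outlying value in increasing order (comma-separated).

Cutoffs at x̄ ± 2s: 39.09 ± 2·34.09 = [-29.09, 107.27].
114.3: z = 2.21, |z| > 2 → outlier.
114.9: z = 2.22, |z| > 2 → outlier.
Every other value lies within [-29.09, 107.27].

114.3, 114.9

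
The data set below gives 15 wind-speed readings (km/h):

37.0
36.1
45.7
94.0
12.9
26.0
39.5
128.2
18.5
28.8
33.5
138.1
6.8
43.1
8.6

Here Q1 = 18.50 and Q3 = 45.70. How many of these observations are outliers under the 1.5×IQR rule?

3

IQR = 27.20; fences at 18.50 − 40.80 = -22.30 and 45.70 + 40.80 = 86.50.
Outside the cutoffs: 94.0, 128.2, 138.1.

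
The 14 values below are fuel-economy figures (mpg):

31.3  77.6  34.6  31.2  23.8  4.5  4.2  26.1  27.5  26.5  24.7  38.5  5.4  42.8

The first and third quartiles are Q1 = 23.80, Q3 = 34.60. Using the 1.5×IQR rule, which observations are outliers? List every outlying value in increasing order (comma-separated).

IQR = Q3 − Q1 = 34.60 − 23.80 = 10.80.
Lower fence = Q1 − 1.5·IQR = 23.80 − 16.20 = 7.60.
Upper fence = Q3 + 1.5·IQR = 34.60 + 16.20 = 50.80.
4.2 < 7.60 → outlier.
4.5 < 7.60 → outlier.
5.4 < 7.60 → outlier.
77.6 > 50.80 → outlier.
All remaining values lie within [7.60, 50.80].

4.2, 4.5, 5.4, 77.6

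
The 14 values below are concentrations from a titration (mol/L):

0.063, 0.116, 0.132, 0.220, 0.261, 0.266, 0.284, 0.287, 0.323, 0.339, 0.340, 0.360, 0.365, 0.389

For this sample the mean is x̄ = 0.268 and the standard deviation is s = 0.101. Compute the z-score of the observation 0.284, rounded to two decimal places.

0.16

z = (0.284 − 0.268) / 0.101 = 0.16.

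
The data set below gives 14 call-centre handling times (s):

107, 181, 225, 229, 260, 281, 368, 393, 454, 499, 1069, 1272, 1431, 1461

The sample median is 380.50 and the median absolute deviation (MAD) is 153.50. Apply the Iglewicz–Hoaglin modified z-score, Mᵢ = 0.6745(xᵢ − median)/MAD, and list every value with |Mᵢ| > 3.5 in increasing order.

|Mᵢ| > 3.5 ⇔ |xᵢ − 380.50| > 3.5·153.50/0.6745 = 796.52.
So outliers lie outside [-416.02, 1177.02].
1272: M = 3.92 → outlier.
1431: M = 4.62 → outlier.
1461: M = 4.75 → outlier.

1272, 1431, 1461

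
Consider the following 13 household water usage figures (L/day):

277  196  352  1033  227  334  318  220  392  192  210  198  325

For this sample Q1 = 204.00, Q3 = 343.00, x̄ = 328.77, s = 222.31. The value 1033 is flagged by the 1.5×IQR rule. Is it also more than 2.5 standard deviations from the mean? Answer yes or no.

yes

z = (1033 − 328.77) / 222.31 = 3.17.
|z| = 3.17 > 2.5.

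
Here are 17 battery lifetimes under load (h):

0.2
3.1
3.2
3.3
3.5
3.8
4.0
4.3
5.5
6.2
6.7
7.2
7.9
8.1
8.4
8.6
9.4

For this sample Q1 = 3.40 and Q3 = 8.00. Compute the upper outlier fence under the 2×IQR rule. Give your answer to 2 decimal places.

IQR = Q3 − Q1 = 8.00 − 3.40 = 4.60.
Lower fence = Q1 − 2·IQR = 3.40 − 9.20 = -5.80.
Upper fence = Q3 + 2·IQR = 8.00 + 9.20 = 17.20.

17.20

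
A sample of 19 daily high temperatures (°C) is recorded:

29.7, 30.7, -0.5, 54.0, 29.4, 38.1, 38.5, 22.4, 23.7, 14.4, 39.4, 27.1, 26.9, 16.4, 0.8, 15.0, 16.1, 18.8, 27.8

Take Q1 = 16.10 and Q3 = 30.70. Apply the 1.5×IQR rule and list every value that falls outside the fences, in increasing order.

54.0

IQR = Q3 − Q1 = 30.70 − 16.10 = 14.60.
Lower fence = Q1 − 1.5·IQR = 16.10 − 21.90 = -5.80.
Upper fence = Q3 + 1.5·IQR = 30.70 + 21.90 = 52.60.
54.0 > 52.60 → outlier.
All remaining values lie within [-5.80, 52.60].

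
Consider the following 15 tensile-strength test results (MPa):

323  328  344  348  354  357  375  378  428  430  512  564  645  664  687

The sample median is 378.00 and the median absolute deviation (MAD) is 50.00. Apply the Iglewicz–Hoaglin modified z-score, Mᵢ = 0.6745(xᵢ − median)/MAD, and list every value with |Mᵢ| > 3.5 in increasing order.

645, 664, 687

|Mᵢ| > 3.5 ⇔ |xᵢ − 378.00| > 3.5·50.00/0.6745 = 259.45.
So outliers lie outside [118.55, 637.45].
645: M = 3.60 → outlier.
664: M = 3.86 → outlier.
687: M = 4.17 → outlier.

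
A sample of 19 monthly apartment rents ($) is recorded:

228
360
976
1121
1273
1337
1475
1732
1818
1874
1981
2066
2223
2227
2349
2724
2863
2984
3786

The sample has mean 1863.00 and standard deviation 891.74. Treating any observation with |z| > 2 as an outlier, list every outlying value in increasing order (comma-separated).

Cutoffs at x̄ ± 2s: 1863.00 ± 2·891.74 = [79.52, 3646.48].
3786: z = 2.16, |z| > 2 → outlier.
Every other value lies within [79.52, 3646.48].

3786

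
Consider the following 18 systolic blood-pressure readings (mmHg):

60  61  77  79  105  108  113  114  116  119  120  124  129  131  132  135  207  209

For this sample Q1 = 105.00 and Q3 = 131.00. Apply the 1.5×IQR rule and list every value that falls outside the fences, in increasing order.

60, 61, 207, 209

IQR = Q3 − Q1 = 131.00 − 105.00 = 26.00.
Lower fence = Q1 − 1.5·IQR = 105.00 − 39.00 = 66.00.
Upper fence = Q3 + 1.5·IQR = 131.00 + 39.00 = 170.00.
60 < 66.00 → outlier.
61 < 66.00 → outlier.
207 > 170.00 → outlier.
209 > 170.00 → outlier.
All remaining values lie within [66.00, 170.00].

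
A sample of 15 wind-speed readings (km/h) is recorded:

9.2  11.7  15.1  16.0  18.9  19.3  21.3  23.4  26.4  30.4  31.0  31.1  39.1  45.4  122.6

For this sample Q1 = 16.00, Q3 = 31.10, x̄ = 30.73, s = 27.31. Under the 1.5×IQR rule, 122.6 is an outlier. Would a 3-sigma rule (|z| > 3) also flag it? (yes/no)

yes

z = (122.6 − 30.73) / 27.31 = 3.36.
|z| = 3.36 > 3.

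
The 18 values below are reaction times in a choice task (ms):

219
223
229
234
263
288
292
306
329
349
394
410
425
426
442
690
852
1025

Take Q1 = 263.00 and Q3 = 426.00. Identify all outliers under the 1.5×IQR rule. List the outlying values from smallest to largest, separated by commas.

IQR = Q3 − Q1 = 426.00 − 263.00 = 163.00.
Lower fence = Q1 − 1.5·IQR = 263.00 − 244.50 = 18.50.
Upper fence = Q3 + 1.5·IQR = 426.00 + 244.50 = 670.50.
690 > 670.50 → outlier.
852 > 670.50 → outlier.
1025 > 670.50 → outlier.
All remaining values lie within [18.50, 670.50].

690, 852, 1025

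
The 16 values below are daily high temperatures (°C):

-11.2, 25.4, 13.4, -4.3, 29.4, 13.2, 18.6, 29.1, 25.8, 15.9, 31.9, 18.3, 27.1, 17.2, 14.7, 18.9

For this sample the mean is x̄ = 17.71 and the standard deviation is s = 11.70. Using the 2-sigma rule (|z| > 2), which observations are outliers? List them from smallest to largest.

-11.2

Cutoffs at x̄ ± 2s: 17.71 ± 2·11.70 = [-5.69, 41.11].
-11.2: z = -2.47, |z| > 2 → outlier.
Every other value lies within [-5.69, 41.11].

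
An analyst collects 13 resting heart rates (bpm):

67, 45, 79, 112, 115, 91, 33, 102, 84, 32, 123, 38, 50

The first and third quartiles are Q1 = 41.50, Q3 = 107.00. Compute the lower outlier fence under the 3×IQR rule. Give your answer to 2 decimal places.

IQR = Q3 − Q1 = 107.00 − 41.50 = 65.50.
Lower fence = Q1 − 3·IQR = 41.50 − 196.50 = -155.00.
Upper fence = Q3 + 3·IQR = 107.00 + 196.50 = 303.50.

-155.00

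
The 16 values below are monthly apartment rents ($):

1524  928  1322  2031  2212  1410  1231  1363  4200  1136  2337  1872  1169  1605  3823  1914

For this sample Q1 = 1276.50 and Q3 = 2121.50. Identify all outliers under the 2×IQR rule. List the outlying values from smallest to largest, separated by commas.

IQR = Q3 − Q1 = 2121.50 − 1276.50 = 845.00.
Lower fence = Q1 − 2·IQR = 1276.50 − 1690.00 = -413.50.
Upper fence = Q3 + 2·IQR = 2121.50 + 1690.00 = 3811.50.
3823 > 3811.50 → outlier.
4200 > 3811.50 → outlier.
All remaining values lie within [-413.50, 3811.50].

3823, 4200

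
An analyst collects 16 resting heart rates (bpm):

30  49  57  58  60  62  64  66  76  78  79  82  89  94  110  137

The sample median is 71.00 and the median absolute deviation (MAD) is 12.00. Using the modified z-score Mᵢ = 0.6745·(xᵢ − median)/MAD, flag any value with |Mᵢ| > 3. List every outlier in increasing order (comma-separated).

137

|Mᵢ| > 3 ⇔ |xᵢ − 71.00| > 3·12.00/0.6745 = 53.37.
So outliers lie outside [17.63, 124.37].
137: M = 3.71 → outlier.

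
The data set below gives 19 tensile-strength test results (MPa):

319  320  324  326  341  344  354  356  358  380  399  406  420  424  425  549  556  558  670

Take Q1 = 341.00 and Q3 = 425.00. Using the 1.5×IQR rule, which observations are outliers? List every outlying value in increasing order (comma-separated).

IQR = Q3 − Q1 = 425.00 − 341.00 = 84.00.
Lower fence = Q1 − 1.5·IQR = 341.00 − 126.00 = 215.00.
Upper fence = Q3 + 1.5·IQR = 425.00 + 126.00 = 551.00.
556 > 551.00 → outlier.
558 > 551.00 → outlier.
670 > 551.00 → outlier.
All remaining values lie within [215.00, 551.00].

556, 558, 670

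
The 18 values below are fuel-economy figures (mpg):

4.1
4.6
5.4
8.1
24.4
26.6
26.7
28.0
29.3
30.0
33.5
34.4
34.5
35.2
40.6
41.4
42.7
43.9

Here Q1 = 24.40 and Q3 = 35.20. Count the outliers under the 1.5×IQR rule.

IQR = 10.80; fences at 24.40 − 16.20 = 8.20 and 35.20 + 16.20 = 51.40.
Outside the cutoffs: 4.1, 4.6, 5.4, 8.1.

4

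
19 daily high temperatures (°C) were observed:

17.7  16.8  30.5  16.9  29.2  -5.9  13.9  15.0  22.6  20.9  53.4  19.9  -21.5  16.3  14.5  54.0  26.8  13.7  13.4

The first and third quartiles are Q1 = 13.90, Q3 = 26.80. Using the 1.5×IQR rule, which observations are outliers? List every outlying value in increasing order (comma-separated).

-21.5, -5.9, 53.4, 54.0

IQR = Q3 − Q1 = 26.80 − 13.90 = 12.90.
Lower fence = Q1 − 1.5·IQR = 13.90 − 19.35 = -5.45.
Upper fence = Q3 + 1.5·IQR = 26.80 + 19.35 = 46.15.
-21.5 < -5.45 → outlier.
-5.9 < -5.45 → outlier.
53.4 > 46.15 → outlier.
54.0 > 46.15 → outlier.
All remaining values lie within [-5.45, 46.15].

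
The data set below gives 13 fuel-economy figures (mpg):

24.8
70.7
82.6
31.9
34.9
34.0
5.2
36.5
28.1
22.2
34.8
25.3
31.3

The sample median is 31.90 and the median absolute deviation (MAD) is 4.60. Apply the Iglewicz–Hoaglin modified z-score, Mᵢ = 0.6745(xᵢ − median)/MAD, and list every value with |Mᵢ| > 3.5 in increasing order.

|Mᵢ| > 3.5 ⇔ |xᵢ − 31.90| > 3.5·4.60/0.6745 = 23.87.
So outliers lie outside [8.03, 55.77].
5.2: M = -3.92 → outlier.
70.7: M = 5.69 → outlier.
82.6: M = 7.43 → outlier.

5.2, 70.7, 82.6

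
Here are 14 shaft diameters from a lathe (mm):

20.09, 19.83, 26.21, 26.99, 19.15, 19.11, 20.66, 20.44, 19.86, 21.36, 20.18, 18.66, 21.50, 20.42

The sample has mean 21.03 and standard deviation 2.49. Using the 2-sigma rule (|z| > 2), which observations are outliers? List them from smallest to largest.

26.21, 26.99

Cutoffs at x̄ ± 2s: 21.03 ± 2·2.49 = [16.05, 26.01].
26.21: z = 2.08, |z| > 2 → outlier.
26.99: z = 2.39, |z| > 2 → outlier.
Every other value lies within [16.05, 26.01].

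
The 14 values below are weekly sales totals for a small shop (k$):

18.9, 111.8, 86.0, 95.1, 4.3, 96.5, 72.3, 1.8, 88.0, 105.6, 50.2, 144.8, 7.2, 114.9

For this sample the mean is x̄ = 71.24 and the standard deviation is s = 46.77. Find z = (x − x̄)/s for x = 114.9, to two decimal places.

0.93

z = (114.9 − 71.24) / 46.77 = 0.93.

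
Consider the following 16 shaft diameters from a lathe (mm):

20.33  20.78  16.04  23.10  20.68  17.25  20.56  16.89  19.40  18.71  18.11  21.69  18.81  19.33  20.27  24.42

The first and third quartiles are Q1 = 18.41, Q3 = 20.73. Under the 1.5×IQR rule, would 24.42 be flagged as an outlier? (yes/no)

yes

IQR = Q3 − Q1 = 20.73 − 18.41 = 2.32.
Lower fence = Q1 − 1.5·IQR = 18.41 − 3.48 = 14.93.
Upper fence = Q3 + 1.5·IQR = 20.73 + 3.48 = 24.21.
24.42 lies above the upper fence.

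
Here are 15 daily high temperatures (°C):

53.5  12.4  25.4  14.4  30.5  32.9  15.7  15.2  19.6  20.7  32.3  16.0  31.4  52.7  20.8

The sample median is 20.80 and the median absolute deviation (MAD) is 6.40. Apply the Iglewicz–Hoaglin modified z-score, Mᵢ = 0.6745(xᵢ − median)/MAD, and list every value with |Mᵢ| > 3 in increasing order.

52.7, 53.5

|Mᵢ| > 3 ⇔ |xᵢ − 20.80| > 3·6.40/0.6745 = 28.47.
So outliers lie outside [-7.67, 49.27].
52.7: M = 3.36 → outlier.
53.5: M = 3.45 → outlier.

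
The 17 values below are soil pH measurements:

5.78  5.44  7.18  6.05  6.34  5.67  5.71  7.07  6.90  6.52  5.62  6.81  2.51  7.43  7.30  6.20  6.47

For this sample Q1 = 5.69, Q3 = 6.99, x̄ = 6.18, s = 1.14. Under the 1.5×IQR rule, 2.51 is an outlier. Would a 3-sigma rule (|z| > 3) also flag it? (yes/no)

z = (2.51 − 6.18) / 1.14 = -3.22.
|z| = 3.22 > 3.

yes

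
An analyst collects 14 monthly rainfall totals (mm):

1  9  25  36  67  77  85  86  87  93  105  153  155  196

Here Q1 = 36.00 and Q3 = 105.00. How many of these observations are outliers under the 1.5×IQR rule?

IQR = 69.00; fences at 36.00 − 103.50 = -67.50 and 105.00 + 103.50 = 208.50.
Every value lies within the cutoffs.

0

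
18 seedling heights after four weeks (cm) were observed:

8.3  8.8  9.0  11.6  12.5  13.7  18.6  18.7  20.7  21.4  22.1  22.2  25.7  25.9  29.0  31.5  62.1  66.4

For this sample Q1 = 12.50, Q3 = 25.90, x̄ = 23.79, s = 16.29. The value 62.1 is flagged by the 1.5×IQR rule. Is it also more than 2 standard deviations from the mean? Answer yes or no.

z = (62.1 − 23.79) / 16.29 = 2.35.
|z| = 2.35 > 2.

yes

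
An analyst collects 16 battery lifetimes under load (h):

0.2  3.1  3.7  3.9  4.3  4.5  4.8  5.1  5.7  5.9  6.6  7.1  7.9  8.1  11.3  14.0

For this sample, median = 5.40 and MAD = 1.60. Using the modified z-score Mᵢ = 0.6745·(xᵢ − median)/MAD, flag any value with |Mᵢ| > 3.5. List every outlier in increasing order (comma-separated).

14.0

|Mᵢ| > 3.5 ⇔ |xᵢ − 5.40| > 3.5·1.60/0.6745 = 8.30.
So outliers lie outside [-2.90, 13.70].
14.0: M = 3.63 → outlier.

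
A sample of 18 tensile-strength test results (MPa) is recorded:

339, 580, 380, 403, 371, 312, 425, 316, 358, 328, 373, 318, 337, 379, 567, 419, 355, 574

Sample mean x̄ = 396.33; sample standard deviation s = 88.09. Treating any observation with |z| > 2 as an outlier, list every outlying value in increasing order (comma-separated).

Cutoffs at x̄ ± 2s: 396.33 ± 2·88.09 = [220.15, 572.51].
574: z = 2.02, |z| > 2 → outlier.
580: z = 2.09, |z| > 2 → outlier.
Every other value lies within [220.15, 572.51].

574, 580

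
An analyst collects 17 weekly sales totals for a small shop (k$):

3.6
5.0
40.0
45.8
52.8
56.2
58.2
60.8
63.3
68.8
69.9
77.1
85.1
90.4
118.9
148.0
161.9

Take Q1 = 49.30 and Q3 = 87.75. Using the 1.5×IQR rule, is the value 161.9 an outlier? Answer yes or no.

yes

IQR = Q3 − Q1 = 87.75 − 49.30 = 38.45.
Lower fence = Q1 − 1.5·IQR = 49.30 − 57.675 = -8.375.
Upper fence = Q3 + 1.5·IQR = 87.75 + 57.675 = 145.425.
161.9 lies above the upper fence.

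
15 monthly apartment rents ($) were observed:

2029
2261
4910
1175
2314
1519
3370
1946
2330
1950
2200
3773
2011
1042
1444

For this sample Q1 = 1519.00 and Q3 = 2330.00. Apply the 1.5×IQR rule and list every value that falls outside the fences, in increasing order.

IQR = Q3 − Q1 = 2330.00 − 1519.00 = 811.00.
Lower fence = Q1 − 1.5·IQR = 1519.00 − 1216.50 = 302.50.
Upper fence = Q3 + 1.5·IQR = 2330.00 + 1216.50 = 3546.50.
3773 > 3546.50 → outlier.
4910 > 3546.50 → outlier.
All remaining values lie within [302.50, 3546.50].

3773, 4910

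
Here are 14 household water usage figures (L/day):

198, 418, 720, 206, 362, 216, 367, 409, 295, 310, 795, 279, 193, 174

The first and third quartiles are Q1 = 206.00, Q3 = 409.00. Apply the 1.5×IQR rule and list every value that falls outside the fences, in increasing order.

720, 795

IQR = Q3 − Q1 = 409.00 − 206.00 = 203.00.
Lower fence = Q1 − 1.5·IQR = 206.00 − 304.50 = -98.50.
Upper fence = Q3 + 1.5·IQR = 409.00 + 304.50 = 713.50.
720 > 713.50 → outlier.
795 > 713.50 → outlier.
All remaining values lie within [-98.50, 713.50].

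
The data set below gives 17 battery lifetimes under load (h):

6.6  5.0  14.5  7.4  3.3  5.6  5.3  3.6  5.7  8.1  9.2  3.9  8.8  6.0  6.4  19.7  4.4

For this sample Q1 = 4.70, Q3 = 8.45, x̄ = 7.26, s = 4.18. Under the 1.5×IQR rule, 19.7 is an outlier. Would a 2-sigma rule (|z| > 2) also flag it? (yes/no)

z = (19.7 − 7.26) / 4.18 = 2.98.
|z| = 2.98 > 2.

yes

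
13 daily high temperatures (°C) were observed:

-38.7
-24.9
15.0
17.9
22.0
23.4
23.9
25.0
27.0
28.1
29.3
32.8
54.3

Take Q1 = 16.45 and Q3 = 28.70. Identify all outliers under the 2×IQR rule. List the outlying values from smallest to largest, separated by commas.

-38.7, -24.9, 54.3

IQR = Q3 − Q1 = 28.70 − 16.45 = 12.25.
Lower fence = Q1 − 2·IQR = 16.45 − 24.50 = -8.05.
Upper fence = Q3 + 2·IQR = 28.70 + 24.50 = 53.20.
-38.7 < -8.05 → outlier.
-24.9 < -8.05 → outlier.
54.3 > 53.20 → outlier.
All remaining values lie within [-8.05, 53.20].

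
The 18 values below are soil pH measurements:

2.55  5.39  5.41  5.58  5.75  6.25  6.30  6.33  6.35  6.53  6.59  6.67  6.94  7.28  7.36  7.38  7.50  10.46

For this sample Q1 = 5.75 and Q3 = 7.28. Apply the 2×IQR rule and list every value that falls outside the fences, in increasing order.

2.55, 10.46

IQR = Q3 − Q1 = 7.28 − 5.75 = 1.53.
Lower fence = Q1 − 2·IQR = 5.75 − 3.06 = 2.69.
Upper fence = Q3 + 2·IQR = 7.28 + 3.06 = 10.34.
2.55 < 2.69 → outlier.
10.46 > 10.34 → outlier.
All remaining values lie within [2.69, 10.34].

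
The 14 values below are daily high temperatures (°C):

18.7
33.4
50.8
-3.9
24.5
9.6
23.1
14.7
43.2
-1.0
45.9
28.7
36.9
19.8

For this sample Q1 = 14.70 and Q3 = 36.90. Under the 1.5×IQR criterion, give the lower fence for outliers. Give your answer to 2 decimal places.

IQR = Q3 − Q1 = 36.90 − 14.70 = 22.20.
Lower fence = Q1 − 1.5·IQR = 14.70 − 33.30 = -18.60.
Upper fence = Q3 + 1.5·IQR = 36.90 + 33.30 = 70.20.

-18.60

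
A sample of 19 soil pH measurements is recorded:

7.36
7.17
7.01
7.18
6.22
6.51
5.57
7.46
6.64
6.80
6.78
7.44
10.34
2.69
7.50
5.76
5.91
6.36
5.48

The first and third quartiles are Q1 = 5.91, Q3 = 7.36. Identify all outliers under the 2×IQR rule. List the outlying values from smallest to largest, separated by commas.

2.69, 10.34

IQR = Q3 − Q1 = 7.36 − 5.91 = 1.45.
Lower fence = Q1 − 2·IQR = 5.91 − 2.90 = 3.01.
Upper fence = Q3 + 2·IQR = 7.36 + 2.90 = 10.26.
2.69 < 3.01 → outlier.
10.34 > 10.26 → outlier.
All remaining values lie within [3.01, 10.26].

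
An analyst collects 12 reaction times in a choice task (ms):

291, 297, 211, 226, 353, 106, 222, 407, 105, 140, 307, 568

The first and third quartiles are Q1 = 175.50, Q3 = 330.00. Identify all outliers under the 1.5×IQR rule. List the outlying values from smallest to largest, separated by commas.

568

IQR = Q3 − Q1 = 330.00 − 175.50 = 154.50.
Lower fence = Q1 − 1.5·IQR = 175.50 − 231.75 = -56.25.
Upper fence = Q3 + 1.5·IQR = 330.00 + 231.75 = 561.75.
568 > 561.75 → outlier.
All remaining values lie within [-56.25, 561.75].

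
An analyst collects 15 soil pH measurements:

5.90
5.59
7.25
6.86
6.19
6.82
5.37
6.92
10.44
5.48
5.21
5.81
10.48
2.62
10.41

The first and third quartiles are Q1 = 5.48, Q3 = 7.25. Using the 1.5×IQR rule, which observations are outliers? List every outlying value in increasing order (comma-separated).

2.62, 10.41, 10.44, 10.48

IQR = Q3 − Q1 = 7.25 − 5.48 = 1.77.
Lower fence = Q1 − 1.5·IQR = 5.48 − 2.655 = 2.825.
Upper fence = Q3 + 1.5·IQR = 7.25 + 2.655 = 9.905.
2.62 < 2.825 → outlier.
10.41 > 9.905 → outlier.
10.44 > 9.905 → outlier.
10.48 > 9.905 → outlier.
All remaining values lie within [2.825, 9.905].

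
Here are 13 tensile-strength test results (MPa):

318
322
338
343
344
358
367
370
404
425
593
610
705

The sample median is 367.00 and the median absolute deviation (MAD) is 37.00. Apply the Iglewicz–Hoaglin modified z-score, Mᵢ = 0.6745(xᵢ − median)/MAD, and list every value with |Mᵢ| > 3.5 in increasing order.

593, 610, 705

|Mᵢ| > 3.5 ⇔ |xᵢ − 367.00| > 3.5·37.00/0.6745 = 191.99.
So outliers lie outside [175.01, 558.99].
593: M = 4.12 → outlier.
610: M = 4.43 → outlier.
705: M = 6.16 → outlier.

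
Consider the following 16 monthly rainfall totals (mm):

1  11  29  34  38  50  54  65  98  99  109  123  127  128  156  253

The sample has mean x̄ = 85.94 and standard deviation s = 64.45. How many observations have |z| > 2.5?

1

Cutoffs: x̄ ± 2.5s = [-75.185, 247.065].
Outside the cutoffs: 253.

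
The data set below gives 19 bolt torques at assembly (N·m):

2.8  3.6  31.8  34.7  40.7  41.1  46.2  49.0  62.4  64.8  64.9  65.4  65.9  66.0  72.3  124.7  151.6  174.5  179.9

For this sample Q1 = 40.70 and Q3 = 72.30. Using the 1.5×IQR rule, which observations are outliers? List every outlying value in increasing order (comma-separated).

IQR = Q3 − Q1 = 72.30 − 40.70 = 31.60.
Lower fence = Q1 − 1.5·IQR = 40.70 − 47.40 = -6.70.
Upper fence = Q3 + 1.5·IQR = 72.30 + 47.40 = 119.70.
124.7 > 119.70 → outlier.
151.6 > 119.70 → outlier.
174.5 > 119.70 → outlier.
179.9 > 119.70 → outlier.
All remaining values lie within [-6.70, 119.70].

124.7, 151.6, 174.5, 179.9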